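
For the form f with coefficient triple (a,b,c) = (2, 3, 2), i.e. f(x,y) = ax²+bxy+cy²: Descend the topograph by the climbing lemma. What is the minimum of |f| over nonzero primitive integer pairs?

translate: b→-1 (≡3 mod 4), so (2,3,2)→(2,-1,1)
flip: (2,-1,1)→(1,1,2)
reduced (well bottom): (1,1,2) with a≤c, −a<b≤a
well minimum = a = 1

1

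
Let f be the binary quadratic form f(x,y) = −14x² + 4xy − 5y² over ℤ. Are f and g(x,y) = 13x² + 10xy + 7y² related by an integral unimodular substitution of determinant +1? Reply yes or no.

D₁ = -264, D₂ = -264
f is negative-definite; reduce −f:
−f: flip: (14,-4,5)→(5,4,14)
−f: reduced (well bottom): (5,4,14) with a≤c, −a<b≤a
flip sign back: reduced form of f is (-5,-4,-14)
g: flip: (13,10,7)→(7,-10,13)
g: translate: b→4 (≡-10 mod 14), so (7,-10,13)→(7,4,10)
g: reduced (well bottom): (7,4,10) with a≤c, −a<b≤a
reduced forms (-5, -4, -14) vs (7, 4, 10) ⇒ inequivalent

no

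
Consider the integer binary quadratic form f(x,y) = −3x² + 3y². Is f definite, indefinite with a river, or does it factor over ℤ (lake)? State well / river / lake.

D = b²−4ac = 0² − 4·(-3)·3 = 36
D = 6² is a perfect square ⇒ form factors over ℤ ⇒ lakes

lake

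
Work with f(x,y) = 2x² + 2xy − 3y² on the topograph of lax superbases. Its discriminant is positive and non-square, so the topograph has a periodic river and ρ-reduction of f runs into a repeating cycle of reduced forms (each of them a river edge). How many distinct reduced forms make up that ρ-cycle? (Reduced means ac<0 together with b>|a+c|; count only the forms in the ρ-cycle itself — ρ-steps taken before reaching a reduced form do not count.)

D = 28, ⌊√D⌋ = 5
river: ρ → (-3,4,1)
river: ρ → (1,4,-3)
river: ρ → (-3,2,2)
river: ρ → (2,2,-3)
ρ-cycle length = 4 (tail of 0 descent steps not counted)

4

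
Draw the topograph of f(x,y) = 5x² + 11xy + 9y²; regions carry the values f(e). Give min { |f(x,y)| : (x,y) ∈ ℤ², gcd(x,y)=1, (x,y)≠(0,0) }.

translate: b→1 (≡11 mod 10), so (5,11,9)→(5,1,3)
flip: (5,1,3)→(3,-1,5)
reduced (well bottom): (3,-1,5) with a≤c, −a<b≤a
well minimum = a = 3

3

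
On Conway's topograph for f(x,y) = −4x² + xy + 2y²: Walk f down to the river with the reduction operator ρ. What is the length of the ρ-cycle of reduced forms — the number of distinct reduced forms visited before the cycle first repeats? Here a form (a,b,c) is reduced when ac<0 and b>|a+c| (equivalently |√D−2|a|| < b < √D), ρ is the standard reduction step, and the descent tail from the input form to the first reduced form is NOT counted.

D = 33, ⌊√D⌋ = 5
descent: ρ → (2,3,-3)  [lands on river]
river: ρ → (-3,3,2)
river: ρ → (2,5,-1)
river: ρ → (-1,5,2)
ρ-cycle length = 4 (tail of 1 descent step not counted)

4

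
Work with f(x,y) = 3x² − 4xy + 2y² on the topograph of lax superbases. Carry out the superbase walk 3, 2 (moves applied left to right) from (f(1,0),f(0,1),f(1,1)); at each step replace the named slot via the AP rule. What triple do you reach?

start (3,2,1) = (f(1,0),f(0,1),f(1,1))
replace slot 3: 2·(3+2) − 1 = 9 → (3,2,9)
replace slot 2: 2·(3+9) − 2 = 22 → (3,22,9)

3,22,9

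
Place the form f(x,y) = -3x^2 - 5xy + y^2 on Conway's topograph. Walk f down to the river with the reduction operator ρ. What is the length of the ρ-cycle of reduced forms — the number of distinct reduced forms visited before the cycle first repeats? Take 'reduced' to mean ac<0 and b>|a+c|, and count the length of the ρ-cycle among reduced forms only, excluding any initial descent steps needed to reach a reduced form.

D = 37, ⌊√D⌋ = 6
descent: ρ → (1,5,-3)  [lands on river]
river: ρ → (-3,1,3)
river: ρ → (3,5,-1)
river: ρ → (-1,5,3)
river: ρ → (3,1,-3)
river: ρ → (-3,5,1)
ρ-cycle length = 6 (tail of 1 descent step not counted)

6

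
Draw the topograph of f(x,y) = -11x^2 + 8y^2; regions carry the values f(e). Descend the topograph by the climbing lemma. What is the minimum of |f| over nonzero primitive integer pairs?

descent: ρ → (8,16,-3)  [lands on river]
river: ρ → (-3,14,13)
river: ρ → (13,12,-4)
river: ρ → (-4,12,13)
river: ρ → (13,14,-3)
river: ρ → (-3,16,8)
closes: descent 1, river 6
min |a| on river = 3

3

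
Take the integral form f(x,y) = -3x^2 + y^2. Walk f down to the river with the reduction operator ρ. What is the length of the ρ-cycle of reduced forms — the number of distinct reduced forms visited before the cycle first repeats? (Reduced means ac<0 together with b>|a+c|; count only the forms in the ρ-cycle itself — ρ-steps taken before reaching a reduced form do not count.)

D = 12, ⌊√D⌋ = 3
descent: ρ → (1,2,-2)  [lands on river]
river: ρ → (-2,2,1)
ρ-cycle length = 2 (tail of 1 descent step not counted)

2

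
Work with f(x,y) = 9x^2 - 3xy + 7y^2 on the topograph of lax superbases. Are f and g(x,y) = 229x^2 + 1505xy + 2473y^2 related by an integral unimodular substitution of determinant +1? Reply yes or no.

D₁ = -243, D₂ = -243
f: flip: (9,-3,7)→(7,3,9)
f: reduced (well bottom): (7,3,9) with a≤c, −a<b≤a
g: translate: b→131 (≡1505 mod 458), so (229,1505,2473)→(229,131,19)
g: flip: (229,131,19)→(19,-131,229)
g: translate: b→-17 (≡-131 mod 38), so (19,-131,229)→(19,-17,7)
g: flip: (19,-17,7)→(7,17,19)
g: translate: b→3 (≡17 mod 14), so (7,17,19)→(7,3,9)
g: reduced (well bottom): (7,3,9) with a≤c, −a<b≤a
reduced forms (7, 3, 9) vs (7, 3, 9) ⇒ equivalent

yes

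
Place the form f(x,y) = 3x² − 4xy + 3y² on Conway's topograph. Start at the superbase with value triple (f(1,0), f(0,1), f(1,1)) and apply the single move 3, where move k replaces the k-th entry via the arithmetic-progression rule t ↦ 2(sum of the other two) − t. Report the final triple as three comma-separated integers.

start (3,3,2) = (f(1,0),f(0,1),f(1,1))
replace slot 3: 2·(3+3) − 2 = 10 → (3,3,10)

3,3,10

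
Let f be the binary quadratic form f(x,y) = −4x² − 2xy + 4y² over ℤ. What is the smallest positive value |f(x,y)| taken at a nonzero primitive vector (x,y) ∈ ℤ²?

descent: ρ → (4,2,-4)  [lands on river]
river: ρ → (-4,6,2)
river: ρ → (2,6,-4)
river: ρ → (-4,2,4)
river: ρ → (4,6,-2)
river: ρ → (-2,6,4)
closes: descent 1, river 6
min |a| on river = 2

2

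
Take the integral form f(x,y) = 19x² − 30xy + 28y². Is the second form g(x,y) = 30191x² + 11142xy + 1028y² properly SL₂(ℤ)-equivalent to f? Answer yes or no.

D₁ = -1228, D₂ = -1228
f: translate: b→8 (≡-30 mod 38), so (19,-30,28)→(19,8,17)
f: flip: (19,8,17)→(17,-8,19)
f: reduced (well bottom): (17,-8,19) with a≤c, −a<b≤a
g: flip: (30191,11142,1028)→(1028,-11142,30191)
g: translate: b→-862 (≡-11142 mod 2056), so (1028,-11142,30191)→(1028,-862,181)
g: flip: (1028,-862,181)→(181,862,1028)
g: translate: b→138 (≡862 mod 362), so (181,862,1028)→(181,138,28)
g: flip: (181,138,28)→(28,-138,181)
g: translate: b→-26 (≡-138 mod 56), so (28,-138,181)→(28,-26,17)
g: flip: (28,-26,17)→(17,26,28)
g: translate: b→-8 (≡26 mod 34), so (17,26,28)→(17,-8,19)
g: reduced (well bottom): (17,-8,19) with a≤c, −a<b≤a
reduced forms (17, -8, 19) vs (17, -8, 19) ⇒ equivalent

yes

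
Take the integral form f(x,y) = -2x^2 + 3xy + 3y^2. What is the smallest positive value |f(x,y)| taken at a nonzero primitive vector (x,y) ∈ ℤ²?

river: ρ → (3,3,-2)
river: ρ → (-2,5,1)
river: ρ → (1,5,-2)
river: ρ → (-2,3,3)
closes: descent 0, river 4
min |a| on river = 1

1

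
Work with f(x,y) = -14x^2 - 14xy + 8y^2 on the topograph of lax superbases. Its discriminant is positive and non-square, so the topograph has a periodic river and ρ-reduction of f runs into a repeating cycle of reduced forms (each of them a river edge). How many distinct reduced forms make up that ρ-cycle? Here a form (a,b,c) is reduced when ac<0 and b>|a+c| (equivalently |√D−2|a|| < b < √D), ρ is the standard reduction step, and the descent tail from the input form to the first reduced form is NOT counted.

D = 644, ⌊√D⌋ = 25
descent: ρ → (8,14,-14)  [lands on river]
river: ρ → (-14,14,8)
river: ρ → (8,18,-10)
river: ρ → (-10,22,4)
river: ρ → (4,18,-20)
river: ρ → (-20,22,2)
river: ρ → (2,22,-20)
river: ρ → (-20,18,4)
river: ρ → (4,22,-10)
river: ρ → (-10,18,8)
ρ-cycle length = 10 (tail of 1 descent step not counted)

10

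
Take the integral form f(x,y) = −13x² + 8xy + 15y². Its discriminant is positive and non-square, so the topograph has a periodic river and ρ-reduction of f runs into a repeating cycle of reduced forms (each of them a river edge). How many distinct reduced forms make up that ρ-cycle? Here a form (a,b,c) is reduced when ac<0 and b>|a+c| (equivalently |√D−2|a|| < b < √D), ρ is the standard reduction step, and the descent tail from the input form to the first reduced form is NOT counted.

D = 844, ⌊√D⌋ = 29
river: ρ → (15,22,-6)
river: ρ → (-6,26,7)
river: ρ → (7,16,-21)
river: ρ → (-21,26,2)
river: ρ → (2,26,-21)
river: ρ → (-21,16,7)
river: ρ → (7,26,-6)
river: ρ → (-6,22,15)
river: ρ → (15,8,-13)
river: ρ → (-13,18,10)
river: ρ → (10,22,-9)
river: ρ → (-9,14,18)
river: ρ → (18,22,-5)
river: ρ → (-5,28,3)
river: ρ → (3,26,-14)
river: ρ → (-14,2,15)
river: ρ → (15,28,-1)
river: ρ → (-1,28,15)
river: ρ → (15,2,-14)
river: ρ → (-14,26,3)
river: ρ → (3,28,-5)
river: ρ → (-5,22,18)
river: ρ → (18,14,-9)
river: ρ → (-9,22,10)
river: ρ → (10,18,-13)
river: ρ → (-13,8,15)
ρ-cycle length = 26 (tail of 0 descent steps not counted)

26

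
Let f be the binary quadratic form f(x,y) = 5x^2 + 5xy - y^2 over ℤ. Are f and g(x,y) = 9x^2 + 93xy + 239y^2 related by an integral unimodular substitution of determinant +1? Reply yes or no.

D₁ = 45, D₂ = 45
river cycle of f (length 2): (-1, 5, 5), (5, 5, -1)
river cycle of g (length 2): (-1, 5, 5), (5, 5, -1)
cycles coincide ⇒ equivalent

yes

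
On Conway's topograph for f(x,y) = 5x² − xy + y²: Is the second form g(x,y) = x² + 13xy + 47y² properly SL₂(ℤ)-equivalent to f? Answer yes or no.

D₁ = -19, D₂ = -19
f: flip: (5,-1,1)→(1,1,5)
f: reduced (well bottom): (1,1,5) with a≤c, −a<b≤a
g: translate: b→1 (≡13 mod 2), so (1,13,47)→(1,1,5)
g: reduced (well bottom): (1,1,5) with a≤c, −a<b≤a
reduced forms (1, 1, 5) vs (1, 1, 5) ⇒ equivalent

yes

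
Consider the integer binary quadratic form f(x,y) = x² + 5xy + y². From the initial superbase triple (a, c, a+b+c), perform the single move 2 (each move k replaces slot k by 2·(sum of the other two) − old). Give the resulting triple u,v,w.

start (1,1,7) = (f(1,0),f(0,1),f(1,1))
replace slot 2: 2·(1+7) − 1 = 15 → (1,15,7)

1,15,7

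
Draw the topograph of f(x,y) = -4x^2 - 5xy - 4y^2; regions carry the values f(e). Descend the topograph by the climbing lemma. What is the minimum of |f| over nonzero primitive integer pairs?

translate: b→-3 (≡5 mod 8), so (4,5,4)→(4,-3,3)
flip: (4,-3,3)→(3,3,4)
reduced (well bottom): (3,3,4) with a≤c, −a<b≤a
well minimum |f| = |-3| = 3 (negative-definite)

3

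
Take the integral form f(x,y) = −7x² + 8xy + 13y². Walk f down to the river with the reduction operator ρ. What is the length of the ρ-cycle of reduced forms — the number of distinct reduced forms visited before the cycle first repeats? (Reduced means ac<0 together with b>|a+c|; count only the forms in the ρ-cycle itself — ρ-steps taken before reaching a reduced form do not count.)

D = 428, ⌊√D⌋ = 20
river: ρ → (13,18,-2)
river: ρ → (-2,18,13)
river: ρ → (13,8,-7)
river: ρ → (-7,20,1)
river: ρ → (1,20,-7)
river: ρ → (-7,8,13)
ρ-cycle length = 6 (tail of 0 descent steps not counted)

6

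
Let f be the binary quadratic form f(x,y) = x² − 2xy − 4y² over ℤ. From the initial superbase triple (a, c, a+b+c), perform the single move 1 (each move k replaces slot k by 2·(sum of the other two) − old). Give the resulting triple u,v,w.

start (1,-4,-5) = (f(1,0),f(0,1),f(1,1))
replace slot 1: 2·((-4)+(-5)) − 1 = -19 → (-19,-4,-5)

-19,-4,-5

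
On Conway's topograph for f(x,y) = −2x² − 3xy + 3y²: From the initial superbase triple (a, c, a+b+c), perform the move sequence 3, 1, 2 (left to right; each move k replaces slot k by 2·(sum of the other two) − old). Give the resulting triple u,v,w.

start (-2,3,-2) = (f(1,0),f(0,1),f(1,1))
replace slot 3: 2·((-2)+3) − (-2) = 4 → (-2,3,4)
replace slot 1: 2·(3+4) − (-2) = 16 → (16,3,4)
replace slot 2: 2·(16+4) − 3 = 37 → (16,37,4)

16,37,4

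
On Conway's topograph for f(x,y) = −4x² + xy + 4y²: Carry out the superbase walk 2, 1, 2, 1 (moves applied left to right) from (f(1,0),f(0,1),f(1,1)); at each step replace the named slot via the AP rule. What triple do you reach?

start (-4,4,1) = (f(1,0),f(0,1),f(1,1))
replace slot 2: 2·((-4)+1) − 4 = -10 → (-4,-10,1)
replace slot 1: 2·((-10)+1) − (-4) = -14 → (-14,-10,1)
replace slot 2: 2·((-14)+1) − (-10) = -16 → (-14,-16,1)
replace slot 1: 2·((-16)+1) − (-14) = -16 → (-16,-16,1)

-16,-16,1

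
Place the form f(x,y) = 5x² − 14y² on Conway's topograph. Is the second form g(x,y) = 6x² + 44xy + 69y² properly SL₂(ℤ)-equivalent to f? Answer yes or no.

D₁ = 280, D₂ = 280
river cycle of f (length 6): (5, 10, -9), (-9, 8, 6), (6, 16, -1), (-1, 16, 6), (6, 8, -9), (-9, 10, 5)
river cycle of g (length 6): (6, 8, -9), (-9, 10, 5), (5, 10, -9), (-9, 8, 6), (6, 16, -1), (-1, 16, 6)
cycles coincide ⇒ equivalent

yes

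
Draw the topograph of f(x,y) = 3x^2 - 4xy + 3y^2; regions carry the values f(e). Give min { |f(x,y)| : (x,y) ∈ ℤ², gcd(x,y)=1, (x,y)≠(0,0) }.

translate: b→2 (≡-4 mod 6), so (3,-4,3)→(3,2,2)
flip: (3,2,2)→(2,-2,3)
translate: b→2 (≡-2 mod 4), so (2,-2,3)→(2,2,3)
reduced (well bottom): (2,2,3) with a≤c, −a<b≤a
well minimum = a = 2

2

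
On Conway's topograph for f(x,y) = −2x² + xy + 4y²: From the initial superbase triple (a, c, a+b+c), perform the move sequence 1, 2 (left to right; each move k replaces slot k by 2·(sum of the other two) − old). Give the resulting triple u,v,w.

start (-2,4,3) = (f(1,0),f(0,1),f(1,1))
replace slot 1: 2·(4+3) − (-2) = 16 → (16,4,3)
replace slot 2: 2·(16+3) − 4 = 34 → (16,34,3)

16,34,3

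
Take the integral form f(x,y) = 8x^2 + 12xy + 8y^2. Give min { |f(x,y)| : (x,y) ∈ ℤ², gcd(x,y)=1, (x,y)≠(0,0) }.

translate: b→-4 (≡12 mod 16), so (8,12,8)→(8,-4,4)
flip: (8,-4,4)→(4,4,8)
reduced (well bottom): (4,4,8) with a≤c, −a<b≤a
well minimum = a = 4

4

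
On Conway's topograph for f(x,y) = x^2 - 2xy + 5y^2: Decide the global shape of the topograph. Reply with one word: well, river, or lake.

D = b²−4ac = (-2)² − 4·1·5 = -16
D < 0 ⇒ definite ⇒ every region one sign ⇒ single well

well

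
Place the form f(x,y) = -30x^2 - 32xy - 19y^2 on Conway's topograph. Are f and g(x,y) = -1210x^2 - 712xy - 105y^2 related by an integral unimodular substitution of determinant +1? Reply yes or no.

D₁ = -1256, D₂ = -1256
f is negative-definite; reduce −f:
−f: translate: b→-28 (≡32 mod 60), so (30,32,19)→(30,-28,17)
−f: flip: (30,-28,17)→(17,28,30)
−f: translate: b→-6 (≡28 mod 34), so (17,28,30)→(17,-6,19)
−f: reduced (well bottom): (17,-6,19) with a≤c, −a<b≤a
flip sign back: reduced form of f is (-17,6,-19)
g is negative-definite; reduce −g:
−g: flip: (1210,712,105)→(105,-712,1210)
−g: translate: b→-82 (≡-712 mod 210), so (105,-712,1210)→(105,-82,19)
−g: flip: (105,-82,19)→(19,82,105)
−g: translate: b→6 (≡82 mod 38), so (19,82,105)→(19,6,17)
−g: flip: (19,6,17)→(17,-6,19)
−g: reduced (well bottom): (17,-6,19) with a≤c, −a<b≤a
flip sign back: reduced form of g is (-17,6,-19)
reduced forms (-17, 6, -19) vs (-17, 6, -19) ⇒ equivalent

yes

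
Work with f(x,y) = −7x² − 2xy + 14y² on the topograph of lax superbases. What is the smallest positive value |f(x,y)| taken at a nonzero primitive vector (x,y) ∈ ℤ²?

descent: ρ → (14,2,-7)
descent: ρ → (-7,12,9)  [lands on river]
river: ρ → (9,6,-10)
river: ρ → (-10,14,5)
river: ρ → (5,16,-7)
closes: descent 2, river 4
min |a| on river = 5

5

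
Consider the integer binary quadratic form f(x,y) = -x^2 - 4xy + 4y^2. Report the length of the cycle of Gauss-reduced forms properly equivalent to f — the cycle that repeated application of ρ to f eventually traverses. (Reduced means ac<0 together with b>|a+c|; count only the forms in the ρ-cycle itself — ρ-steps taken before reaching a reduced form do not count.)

D = 32, ⌊√D⌋ = 5
descent: ρ → (4,4,-1)  [lands on river]
river: ρ → (-1,4,4)
ρ-cycle length = 2 (tail of 1 descent step not counted)

2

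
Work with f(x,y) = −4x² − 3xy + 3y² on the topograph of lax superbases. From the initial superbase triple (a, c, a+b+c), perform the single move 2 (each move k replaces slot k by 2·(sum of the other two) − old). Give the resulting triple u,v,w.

start (-4,3,-4) = (f(1,0),f(0,1),f(1,1))
replace slot 2: 2·((-4)+(-4)) − 3 = -19 → (-4,-19,-4)

-4,-19,-4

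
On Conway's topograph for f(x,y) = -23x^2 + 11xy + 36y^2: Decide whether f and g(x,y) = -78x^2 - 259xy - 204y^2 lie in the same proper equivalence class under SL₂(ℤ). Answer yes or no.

D₁ = 3433, D₂ = 3433
river cycle of f (length 138): (-23, 57, 2), (2, 55, -51), (-51, 47, 6), (6, 49, -43), (-43, 37, 12), (12, 35, -46), (-46, 57, 1), (1, 57, -46), (-46, 35, 12), (12, 37, -43), … (128 more)
river cycle of g (length 138): (-23, 57, 2), (2, 55, -51), (-51, 47, 6), (6, 49, -43), (-43, 37, 12), (12, 35, -46), (-46, 57, 1), (1, 57, -46), (-46, 35, 12), (12, 37, -43), … (128 more)
cycles coincide ⇒ equivalent

yes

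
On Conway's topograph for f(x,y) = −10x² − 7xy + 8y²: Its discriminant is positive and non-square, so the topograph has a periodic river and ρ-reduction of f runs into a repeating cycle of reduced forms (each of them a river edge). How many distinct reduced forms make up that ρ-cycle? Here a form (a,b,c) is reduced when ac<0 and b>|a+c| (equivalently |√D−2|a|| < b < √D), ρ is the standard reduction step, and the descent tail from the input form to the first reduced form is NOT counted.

D = 369, ⌊√D⌋ = 19
descent: ρ → (8,7,-10)  [lands on river]
river: ρ → (-10,13,5)
river: ρ → (5,17,-4)
river: ρ → (-4,15,9)
river: ρ → (9,3,-10)
river: ρ → (-10,17,2)
river: ρ → (2,19,-1)
river: ρ → (-1,19,2)
river: ρ → (2,17,-10)
river: ρ → (-10,3,9)
river: ρ → (9,15,-4)
river: ρ → (-4,17,5)
river: ρ → (5,13,-10)
river: ρ → (-10,7,8)
river: ρ → (8,9,-9)
river: ρ → (-9,9,8)
ρ-cycle length = 16 (tail of 1 descent step not counted)

16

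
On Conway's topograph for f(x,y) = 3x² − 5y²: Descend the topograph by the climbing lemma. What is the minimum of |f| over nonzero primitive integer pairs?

descent: ρ → (-5,0,3)
descent: ρ → (3,6,-2)  [lands on river]
river: ρ → (-2,6,3)
closes: descent 2, river 2
min |a| on river = 2

2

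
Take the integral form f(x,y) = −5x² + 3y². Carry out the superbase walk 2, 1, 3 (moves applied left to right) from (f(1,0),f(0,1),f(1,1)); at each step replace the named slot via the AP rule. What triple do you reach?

start (-5,3,-2) = (f(1,0),f(0,1),f(1,1))
replace slot 2: 2·((-5)+(-2)) − 3 = -17 → (-5,-17,-2)
replace slot 1: 2·((-17)+(-2)) − (-5) = -33 → (-33,-17,-2)
replace slot 3: 2·((-33)+(-17)) − (-2) = -98 → (-33,-17,-98)

-33,-17,-98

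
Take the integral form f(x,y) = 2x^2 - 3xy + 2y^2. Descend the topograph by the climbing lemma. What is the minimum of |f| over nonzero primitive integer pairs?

translate: b→1 (≡-3 mod 4), so (2,-3,2)→(2,1,1)
flip: (2,1,1)→(1,-1,2)
translate: b→1 (≡-1 mod 2), so (1,-1,2)→(1,1,2)
reduced (well bottom): (1,1,2) with a≤c, −a<b≤a
well minimum = a = 1

1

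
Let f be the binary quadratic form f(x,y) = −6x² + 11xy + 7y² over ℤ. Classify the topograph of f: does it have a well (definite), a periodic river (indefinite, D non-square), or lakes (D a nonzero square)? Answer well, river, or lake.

D = b²−4ac = 11² − 4·(-6)·7 = 289
D = 17² is a perfect square ⇒ form factors over ℤ ⇒ lakes

lake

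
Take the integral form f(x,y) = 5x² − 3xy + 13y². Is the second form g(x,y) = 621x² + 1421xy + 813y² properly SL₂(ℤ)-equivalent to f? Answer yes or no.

D₁ = -251, D₂ = -251
f: reduced (well bottom): (5,-3,13) with a≤c, −a<b≤a
g: translate: b→179 (≡1421 mod 1242), so (621,1421,813)→(621,179,13)
g: flip: (621,179,13)→(13,-179,621)
g: translate: b→3 (≡-179 mod 26), so (13,-179,621)→(13,3,5)
g: flip: (13,3,5)→(5,-3,13)
g: reduced (well bottom): (5,-3,13) with a≤c, −a<b≤a
reduced forms (5, -3, 13) vs (5, -3, 13) ⇒ equivalent

yes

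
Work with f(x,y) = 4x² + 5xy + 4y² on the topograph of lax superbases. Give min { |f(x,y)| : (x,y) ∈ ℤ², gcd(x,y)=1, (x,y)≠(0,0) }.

translate: b→-3 (≡5 mod 8), so (4,5,4)→(4,-3,3)
flip: (4,-3,3)→(3,3,4)
reduced (well bottom): (3,3,4) with a≤c, −a<b≤a
well minimum = a = 3

3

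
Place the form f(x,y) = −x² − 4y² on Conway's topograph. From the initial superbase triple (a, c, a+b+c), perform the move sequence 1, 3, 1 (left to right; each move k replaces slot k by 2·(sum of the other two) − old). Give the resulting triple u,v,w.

start (-1,-4,-5) = (f(1,0),f(0,1),f(1,1))
replace slot 1: 2·((-4)+(-5)) − (-1) = -17 → (-17,-4,-5)
replace slot 3: 2·((-17)+(-4)) − (-5) = -37 → (-17,-4,-37)
replace slot 1: 2·((-4)+(-37)) − (-17) = -65 → (-65,-4,-37)

-65,-4,-37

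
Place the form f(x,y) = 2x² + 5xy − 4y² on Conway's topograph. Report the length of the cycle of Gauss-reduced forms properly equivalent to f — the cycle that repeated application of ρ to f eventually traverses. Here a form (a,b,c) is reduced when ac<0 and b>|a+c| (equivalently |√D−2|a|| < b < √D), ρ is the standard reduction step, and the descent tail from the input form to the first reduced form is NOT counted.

D = 57, ⌊√D⌋ = 7
river: ρ → (-4,3,3)
river: ρ → (3,3,-4)
river: ρ → (-4,5,2)
river: ρ → (2,7,-1)
river: ρ → (-1,7,2)
river: ρ → (2,5,-4)
ρ-cycle length = 6 (tail of 0 descent steps not counted)

6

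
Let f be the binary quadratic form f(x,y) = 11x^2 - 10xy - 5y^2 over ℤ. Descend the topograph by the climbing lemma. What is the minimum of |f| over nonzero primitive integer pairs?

descent: ρ → (-5,10,11)  [lands on river]
river: ρ → (11,12,-4)
river: ρ → (-4,12,11)
river: ρ → (11,10,-5)
closes: descent 1, river 4
min |a| on river = 4

4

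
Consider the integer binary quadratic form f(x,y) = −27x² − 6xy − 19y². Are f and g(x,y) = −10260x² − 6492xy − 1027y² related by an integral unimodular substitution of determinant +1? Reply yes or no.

D₁ = -2016, D₂ = -2016
f is negative-definite; reduce −f:
−f: flip: (27,6,19)→(19,-6,27)
−f: reduced (well bottom): (19,-6,27) with a≤c, −a<b≤a
flip sign back: reduced form of f is (-19,6,-27)
g is negative-definite; reduce −g:
−g: flip: (10260,6492,1027)→(1027,-6492,10260)
−g: translate: b→-330 (≡-6492 mod 2054), so (1027,-6492,10260)→(1027,-330,27)
−g: flip: (1027,-330,27)→(27,330,1027)
−g: translate: b→6 (≡330 mod 54), so (27,330,1027)→(27,6,19)
−g: flip: (27,6,19)→(19,-6,27)
−g: reduced (well bottom): (19,-6,27) with a≤c, −a<b≤a
flip sign back: reduced form of g is (-19,6,-27)
reduced forms (-19, 6, -27) vs (-19, 6, -27) ⇒ equivalent

yes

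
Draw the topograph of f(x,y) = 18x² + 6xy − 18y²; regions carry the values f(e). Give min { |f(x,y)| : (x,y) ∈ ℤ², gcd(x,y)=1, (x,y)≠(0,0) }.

river: ρ → (-18,30,6)
river: ρ → (6,30,-18)
river: ρ → (-18,6,18)
river: ρ → (18,30,-6)
river: ρ → (-6,30,18)
river: ρ → (18,6,-18)
closes: descent 0, river 6
min |a| on river = 6

6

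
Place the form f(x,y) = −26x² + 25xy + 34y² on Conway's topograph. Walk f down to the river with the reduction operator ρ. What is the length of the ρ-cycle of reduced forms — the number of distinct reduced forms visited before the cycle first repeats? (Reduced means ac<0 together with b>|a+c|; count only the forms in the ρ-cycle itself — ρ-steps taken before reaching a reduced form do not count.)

D = 4161, ⌊√D⌋ = 64
river: ρ → (34,43,-17)
river: ρ → (-17,59,10)
river: ρ → (10,61,-11)
river: ρ → (-11,49,40)
river: ρ → (40,31,-20)
river: ρ → (-20,49,22)
river: ρ → (22,39,-30)
river: ρ → (-30,21,31)
river: ρ → (31,41,-20)
river: ρ → (-20,39,33)
river: ρ → (33,27,-26)
river: ρ → (-26,25,34)
ρ-cycle length = 12 (tail of 0 descent steps not counted)

12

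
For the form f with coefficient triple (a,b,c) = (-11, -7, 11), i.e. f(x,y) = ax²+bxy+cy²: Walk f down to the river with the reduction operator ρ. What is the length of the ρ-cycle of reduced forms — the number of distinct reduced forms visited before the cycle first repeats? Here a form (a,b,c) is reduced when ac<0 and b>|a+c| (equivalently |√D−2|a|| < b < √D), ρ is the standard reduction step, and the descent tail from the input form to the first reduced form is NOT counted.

D = 533, ⌊√D⌋ = 23
descent: ρ → (11,7,-11)  [lands on river]
river: ρ → (-11,15,7)
river: ρ → (7,13,-13)
river: ρ → (-13,13,7)
river: ρ → (7,15,-11)
river: ρ → (-11,7,11)
river: ρ → (11,15,-7)
river: ρ → (-7,13,13)
river: ρ → (13,13,-7)
river: ρ → (-7,15,11)
ρ-cycle length = 10 (tail of 1 descent step not counted)

10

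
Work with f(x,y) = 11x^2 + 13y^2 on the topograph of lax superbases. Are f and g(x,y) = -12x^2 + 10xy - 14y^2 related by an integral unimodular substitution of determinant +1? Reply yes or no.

D₁ = -572, D₂ = -572
f: reduced (well bottom): (11,0,13) with a≤c, −a<b≤a
g is negative-definite; reduce −g:
−g: reduced (well bottom): (12,-10,14) with a≤c, −a<b≤a
flip sign back: reduced form of g is (-12,10,-14)
reduced forms (11, 0, 13) vs (-12, 10, -14) ⇒ inequivalent

no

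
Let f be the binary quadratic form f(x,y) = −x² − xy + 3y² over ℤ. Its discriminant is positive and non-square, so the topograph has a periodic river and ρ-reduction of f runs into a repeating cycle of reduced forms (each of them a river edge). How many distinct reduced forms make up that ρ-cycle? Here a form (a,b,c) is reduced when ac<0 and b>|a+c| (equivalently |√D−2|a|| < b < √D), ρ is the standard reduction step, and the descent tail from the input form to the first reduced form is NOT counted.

D = 13, ⌊√D⌋ = 3
descent: ρ → (3,1,-1)
descent: ρ → (-1,3,1)  [lands on river]
river: ρ → (1,3,-1)
ρ-cycle length = 2 (tail of 2 descent steps not counted)

2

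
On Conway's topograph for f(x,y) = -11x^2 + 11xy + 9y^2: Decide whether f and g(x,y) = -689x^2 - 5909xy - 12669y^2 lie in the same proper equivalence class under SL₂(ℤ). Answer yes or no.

D₁ = 517, D₂ = 517
river cycle of f (length 10): (9, 7, -13), (-13, 19, 3), (3, 17, -19), (-19, 21, 1), (1, 21, -19), (-19, 17, 3), (3, 19, -13), (-13, 7, 9), (9, 11, -11), (-11, 11, 9)
river cycle of g (length 10): (-11, 11, 9), (9, 7, -13), (-13, 19, 3), (3, 17, -19), (-19, 21, 1), (1, 21, -19), (-19, 17, 3), (3, 19, -13), (-13, 7, 9), (9, 11, -11)
cycles coincide ⇒ equivalent

yes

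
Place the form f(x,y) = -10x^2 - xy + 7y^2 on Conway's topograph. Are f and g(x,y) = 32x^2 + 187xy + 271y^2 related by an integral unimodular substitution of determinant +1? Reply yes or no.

D₁ = 281, D₂ = 281
river cycle of f (length 30): (7, 15, -2), (-2, 13, 14), (14, 15, -1), (-1, 15, 14), (14, 13, -2), (-2, 15, 7), (7, 13, -4), (-4, 11, 10), (10, 9, -5), (-5, 11, 8), … (20 more)
river cycle of g (length 30): (-2, 13, 14), (14, 15, -1), (-1, 15, 14), (14, 13, -2), (-2, 15, 7), (7, 13, -4), (-4, 11, 10), (10, 9, -5), (-5, 11, 8), (8, 5, -8), … (20 more)
cycles coincide ⇒ equivalent

yes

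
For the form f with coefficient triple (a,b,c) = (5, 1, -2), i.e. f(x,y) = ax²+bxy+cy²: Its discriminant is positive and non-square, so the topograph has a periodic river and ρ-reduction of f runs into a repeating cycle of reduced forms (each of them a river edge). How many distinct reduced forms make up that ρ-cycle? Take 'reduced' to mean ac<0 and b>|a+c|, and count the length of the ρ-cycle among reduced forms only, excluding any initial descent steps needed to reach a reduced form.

D = 41, ⌊√D⌋ = 6
descent: ρ → (-2,3,4)  [lands on river]
river: ρ → (4,5,-1)
river: ρ → (-1,5,4)
river: ρ → (4,3,-2)
river: ρ → (-2,5,2)
river: ρ → (2,3,-4)
river: ρ → (-4,5,1)
river: ρ → (1,5,-4)
river: ρ → (-4,3,2)
river: ρ → (2,5,-2)
ρ-cycle length = 10 (tail of 1 descent step not counted)

10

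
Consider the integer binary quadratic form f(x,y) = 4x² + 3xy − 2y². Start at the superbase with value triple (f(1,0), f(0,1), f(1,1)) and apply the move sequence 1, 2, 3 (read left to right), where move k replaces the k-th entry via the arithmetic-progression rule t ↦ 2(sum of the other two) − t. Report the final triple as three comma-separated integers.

start (4,-2,5) = (f(1,0),f(0,1),f(1,1))
replace slot 1: 2·((-2)+5) − 4 = 2 → (2,-2,5)
replace slot 2: 2·(2+5) − (-2) = 16 → (2,16,5)
replace slot 3: 2·(2+16) − 5 = 31 → (2,16,31)

2,16,31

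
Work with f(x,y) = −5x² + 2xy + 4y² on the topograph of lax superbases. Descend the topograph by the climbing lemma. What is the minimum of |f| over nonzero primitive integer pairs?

river: ρ → (4,6,-3)
river: ρ → (-3,6,4)
river: ρ → (4,2,-5)
river: ρ → (-5,8,1)
river: ρ → (1,8,-5)
river: ρ → (-5,2,4)
closes: descent 0, river 6
min |a| on river = 1

1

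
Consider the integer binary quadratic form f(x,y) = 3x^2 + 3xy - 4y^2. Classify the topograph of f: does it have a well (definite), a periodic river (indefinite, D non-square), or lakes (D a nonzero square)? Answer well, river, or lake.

D = b²−4ac = 3² − 4·3·(-4) = 57
D > 0 non-square ⇒ indefinite ⇒ periodic river

river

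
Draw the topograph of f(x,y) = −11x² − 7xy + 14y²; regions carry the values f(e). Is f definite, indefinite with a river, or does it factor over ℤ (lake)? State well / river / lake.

D = b²−4ac = (-7)² − 4·(-11)·14 = 665
D > 0 non-square ⇒ indefinite ⇒ periodic river

river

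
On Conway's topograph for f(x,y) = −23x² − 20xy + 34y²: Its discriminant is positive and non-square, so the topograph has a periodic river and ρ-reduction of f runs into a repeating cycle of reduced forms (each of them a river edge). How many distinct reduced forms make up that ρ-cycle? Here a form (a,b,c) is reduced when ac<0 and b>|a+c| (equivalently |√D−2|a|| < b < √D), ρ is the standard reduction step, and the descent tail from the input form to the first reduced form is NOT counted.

D = 3528, ⌊√D⌋ = 59
descent: ρ → (34,20,-23)  [lands on river]
river: ρ → (-23,26,31)
river: ρ → (31,36,-18)
river: ρ → (-18,36,31)
river: ρ → (31,26,-23)
river: ρ → (-23,20,34)
river: ρ → (34,48,-9)
river: ρ → (-9,42,49)
river: ρ → (49,56,-2)
river: ρ → (-2,56,49)
river: ρ → (49,42,-9)
river: ρ → (-9,48,34)
ρ-cycle length = 12 (tail of 1 descent step not counted)

12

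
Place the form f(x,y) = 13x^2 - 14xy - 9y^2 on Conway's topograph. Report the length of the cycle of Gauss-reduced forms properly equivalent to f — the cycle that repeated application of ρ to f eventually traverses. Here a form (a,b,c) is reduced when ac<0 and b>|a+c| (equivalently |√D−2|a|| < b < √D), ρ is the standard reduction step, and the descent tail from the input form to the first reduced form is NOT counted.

D = 664, ⌊√D⌋ = 25
descent: ρ → (-9,14,13)  [lands on river]
river: ρ → (13,12,-10)
river: ρ → (-10,8,15)
river: ρ → (15,22,-3)
river: ρ → (-3,20,22)
river: ρ → (22,24,-1)
river: ρ → (-1,24,22)
river: ρ → (22,20,-3)
river: ρ → (-3,22,15)
river: ρ → (15,8,-10)
river: ρ → (-10,12,13)
river: ρ → (13,14,-9)
river: ρ → (-9,22,5)
river: ρ → (5,18,-17)
river: ρ → (-17,16,6)
river: ρ → (6,20,-11)
river: ρ → (-11,24,2)
river: ρ → (2,24,-11)
river: ρ → (-11,20,6)
river: ρ → (6,16,-17)
river: ρ → (-17,18,5)
river: ρ → (5,22,-9)
ρ-cycle length = 22 (tail of 1 descent step not counted)

22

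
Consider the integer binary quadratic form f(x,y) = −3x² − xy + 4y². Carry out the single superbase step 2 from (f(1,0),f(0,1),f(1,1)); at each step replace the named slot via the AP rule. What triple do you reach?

start (-3,4,0) = (f(1,0),f(0,1),f(1,1))
replace slot 2: 2·((-3)+0) − 4 = -10 → (-3,-10,0)

-3,-10,0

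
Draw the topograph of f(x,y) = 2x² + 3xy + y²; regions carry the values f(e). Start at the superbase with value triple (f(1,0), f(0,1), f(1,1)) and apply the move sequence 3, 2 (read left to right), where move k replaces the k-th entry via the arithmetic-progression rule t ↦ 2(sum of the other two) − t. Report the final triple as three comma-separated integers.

start (2,1,6) = (f(1,0),f(0,1),f(1,1))
replace slot 3: 2·(2+1) − 6 = 0 → (2,1,0)
replace slot 2: 2·(2+0) − 1 = 3 → (2,3,0)

2,3,0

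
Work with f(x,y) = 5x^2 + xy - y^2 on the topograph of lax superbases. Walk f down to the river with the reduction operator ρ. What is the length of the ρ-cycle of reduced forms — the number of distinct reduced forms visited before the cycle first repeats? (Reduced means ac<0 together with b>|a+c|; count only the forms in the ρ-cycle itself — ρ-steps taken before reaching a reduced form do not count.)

D = 21, ⌊√D⌋ = 4
descent: ρ → (-1,3,3)  [lands on river]
river: ρ → (3,3,-1)
ρ-cycle length = 2 (tail of 1 descent step not counted)

2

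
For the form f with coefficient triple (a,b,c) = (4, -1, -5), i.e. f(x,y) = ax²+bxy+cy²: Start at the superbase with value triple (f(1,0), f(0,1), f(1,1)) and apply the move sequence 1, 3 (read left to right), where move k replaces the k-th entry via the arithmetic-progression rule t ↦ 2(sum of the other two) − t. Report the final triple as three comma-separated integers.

start (4,-5,-2) = (f(1,0),f(0,1),f(1,1))
replace slot 1: 2·((-5)+(-2)) − 4 = -18 → (-18,-5,-2)
replace slot 3: 2·((-18)+(-5)) − (-2) = -44 → (-18,-5,-44)

-18,-5,-44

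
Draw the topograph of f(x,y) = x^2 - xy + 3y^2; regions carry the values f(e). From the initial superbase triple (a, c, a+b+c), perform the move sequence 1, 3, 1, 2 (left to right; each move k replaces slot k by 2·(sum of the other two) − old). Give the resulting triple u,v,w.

start (1,3,3) = (f(1,0),f(0,1),f(1,1))
replace slot 1: 2·(3+3) − 1 = 11 → (11,3,3)
replace slot 3: 2·(11+3) − 3 = 25 → (11,3,25)
replace slot 1: 2·(3+25) − 11 = 45 → (45,3,25)
replace slot 2: 2·(45+25) − 3 = 137 → (45,137,25)

45,137,25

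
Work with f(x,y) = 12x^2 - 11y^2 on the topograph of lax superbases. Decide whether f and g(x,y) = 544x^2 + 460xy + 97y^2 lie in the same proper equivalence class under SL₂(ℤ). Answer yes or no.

D₁ = 528, D₂ = 528
river cycle of f (length 2): (-11, 22, 1), (1, 22, -11)
river cycle of g (length 2): (-11, 22, 1), (1, 22, -11)
cycles coincide ⇒ equivalent

yes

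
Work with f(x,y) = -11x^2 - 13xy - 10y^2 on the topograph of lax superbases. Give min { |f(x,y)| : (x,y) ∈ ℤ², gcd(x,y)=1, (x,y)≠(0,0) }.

translate: b→-9 (≡13 mod 22), so (11,13,10)→(11,-9,8)
flip: (11,-9,8)→(8,9,11)
translate: b→-7 (≡9 mod 16), so (8,9,11)→(8,-7,10)
reduced (well bottom): (8,-7,10) with a≤c, −a<b≤a
well minimum |f| = |-8| = 8 (negative-definite)

8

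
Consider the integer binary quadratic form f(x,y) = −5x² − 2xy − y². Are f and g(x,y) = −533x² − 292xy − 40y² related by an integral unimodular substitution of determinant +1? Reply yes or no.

D₁ = -16, D₂ = -16
f is negative-definite; reduce −f:
−f: flip: (5,2,1)→(1,-2,5)
−f: translate: b→0 (≡-2 mod 2), so (1,-2,5)→(1,0,4)
−f: reduced (well bottom): (1,0,4) with a≤c, −a<b≤a
flip sign back: reduced form of f is (-1,0,-4)
g is negative-definite; reduce −g:
−g: flip: (533,292,40)→(40,-292,533)
−g: translate: b→28 (≡-292 mod 80), so (40,-292,533)→(40,28,5)
−g: flip: (40,28,5)→(5,-28,40)
−g: translate: b→2 (≡-28 mod 10), so (5,-28,40)→(5,2,1)
−g: flip: (5,2,1)→(1,-2,5)
−g: translate: b→0 (≡-2 mod 2), so (1,-2,5)→(1,0,4)
−g: reduced (well bottom): (1,0,4) with a≤c, −a<b≤a
flip sign back: reduced form of g is (-1,0,-4)
reduced forms (-1, 0, -4) vs (-1, 0, -4) ⇒ equivalent

yes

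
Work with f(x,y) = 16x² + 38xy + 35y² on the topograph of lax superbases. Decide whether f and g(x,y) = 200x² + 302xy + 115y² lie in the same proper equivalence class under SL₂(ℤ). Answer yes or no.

D₁ = -796, D₂ = -796
f: translate: b→6 (≡38 mod 32), so (16,38,35)→(16,6,13)
f: flip: (16,6,13)→(13,-6,16)
f: reduced (well bottom): (13,-6,16) with a≤c, −a<b≤a
g: translate: b→-98 (≡302 mod 400), so (200,302,115)→(200,-98,13)
g: flip: (200,-98,13)→(13,98,200)
g: translate: b→-6 (≡98 mod 26), so (13,98,200)→(13,-6,16)
g: reduced (well bottom): (13,-6,16) with a≤c, −a<b≤a
reduced forms (13, -6, 16) vs (13, -6, 16) ⇒ equivalent

yes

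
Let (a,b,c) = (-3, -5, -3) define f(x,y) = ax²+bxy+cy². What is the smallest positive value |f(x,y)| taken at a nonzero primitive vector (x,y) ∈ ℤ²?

translate: b→-1 (≡5 mod 6), so (3,5,3)→(3,-1,1)
flip: (3,-1,1)→(1,1,3)
reduced (well bottom): (1,1,3) with a≤c, −a<b≤a
well minimum |f| = |-1| = 1 (negative-definite)

1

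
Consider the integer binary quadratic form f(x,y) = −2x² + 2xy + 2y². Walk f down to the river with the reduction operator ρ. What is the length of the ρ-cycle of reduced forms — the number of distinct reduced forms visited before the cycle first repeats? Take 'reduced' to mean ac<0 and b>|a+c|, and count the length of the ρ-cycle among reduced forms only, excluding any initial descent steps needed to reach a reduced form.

D = 20, ⌊√D⌋ = 4
river: ρ → (2,2,-2)
river: ρ → (-2,2,2)
ρ-cycle length = 2 (tail of 0 descent steps not counted)

2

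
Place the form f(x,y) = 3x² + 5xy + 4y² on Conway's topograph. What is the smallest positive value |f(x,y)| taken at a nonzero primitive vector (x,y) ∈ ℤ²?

translate: b→-1 (≡5 mod 6), so (3,5,4)→(3,-1,2)
flip: (3,-1,2)→(2,1,3)
reduced (well bottom): (2,1,3) with a≤c, −a<b≤a
well minimum = a = 2

2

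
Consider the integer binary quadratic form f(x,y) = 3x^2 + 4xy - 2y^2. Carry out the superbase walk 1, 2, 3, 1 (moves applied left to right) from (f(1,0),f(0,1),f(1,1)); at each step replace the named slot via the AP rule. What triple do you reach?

start (3,-2,5) = (f(1,0),f(0,1),f(1,1))
replace slot 1: 2·((-2)+5) − 3 = 3 → (3,-2,5)
replace slot 2: 2·(3+5) − (-2) = 18 → (3,18,5)
replace slot 3: 2·(3+18) − 5 = 37 → (3,18,37)
replace slot 1: 2·(18+37) − 3 = 107 → (107,18,37)

107,18,37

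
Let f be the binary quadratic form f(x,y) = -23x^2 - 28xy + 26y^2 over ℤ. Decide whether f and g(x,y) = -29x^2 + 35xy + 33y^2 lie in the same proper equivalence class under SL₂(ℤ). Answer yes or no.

D₁ = 3176, D₂ = 5053
discriminants differ ⇒ not SL₂(ℤ)-equivalent

no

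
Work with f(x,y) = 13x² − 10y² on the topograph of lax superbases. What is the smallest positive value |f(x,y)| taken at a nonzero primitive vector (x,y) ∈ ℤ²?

descent: ρ → (-10,20,3)  [lands on river]
river: ρ → (3,22,-3)
river: ρ → (-3,20,10)
river: ρ → (10,20,-3)
river: ρ → (-3,22,3)
river: ρ → (3,20,-10)
closes: descent 1, river 6
min |a| on river = 3

3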